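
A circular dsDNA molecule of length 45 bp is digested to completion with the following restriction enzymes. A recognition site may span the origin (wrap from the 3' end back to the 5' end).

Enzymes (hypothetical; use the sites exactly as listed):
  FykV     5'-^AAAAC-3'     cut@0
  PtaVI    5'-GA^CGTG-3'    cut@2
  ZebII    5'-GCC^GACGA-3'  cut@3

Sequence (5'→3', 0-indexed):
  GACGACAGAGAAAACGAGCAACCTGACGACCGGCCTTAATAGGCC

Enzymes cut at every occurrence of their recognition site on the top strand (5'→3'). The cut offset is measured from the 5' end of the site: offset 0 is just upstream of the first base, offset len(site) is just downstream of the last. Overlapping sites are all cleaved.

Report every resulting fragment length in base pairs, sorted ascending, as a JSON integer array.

Per-enzyme occurrences:
  FykV (AAAAC, off=0): starts [10] → cuts [10]
  PtaVI (GACGTG, off=2): no sites
  ZebII (GCCGACGA, off=3): starts [42] → cuts [0]

Pooled cuts: [0, 10]

Fragment lengths:
  0→10: 10 bp
  10→0 (wrap): 45-10+0 = 35 bp

[10,35]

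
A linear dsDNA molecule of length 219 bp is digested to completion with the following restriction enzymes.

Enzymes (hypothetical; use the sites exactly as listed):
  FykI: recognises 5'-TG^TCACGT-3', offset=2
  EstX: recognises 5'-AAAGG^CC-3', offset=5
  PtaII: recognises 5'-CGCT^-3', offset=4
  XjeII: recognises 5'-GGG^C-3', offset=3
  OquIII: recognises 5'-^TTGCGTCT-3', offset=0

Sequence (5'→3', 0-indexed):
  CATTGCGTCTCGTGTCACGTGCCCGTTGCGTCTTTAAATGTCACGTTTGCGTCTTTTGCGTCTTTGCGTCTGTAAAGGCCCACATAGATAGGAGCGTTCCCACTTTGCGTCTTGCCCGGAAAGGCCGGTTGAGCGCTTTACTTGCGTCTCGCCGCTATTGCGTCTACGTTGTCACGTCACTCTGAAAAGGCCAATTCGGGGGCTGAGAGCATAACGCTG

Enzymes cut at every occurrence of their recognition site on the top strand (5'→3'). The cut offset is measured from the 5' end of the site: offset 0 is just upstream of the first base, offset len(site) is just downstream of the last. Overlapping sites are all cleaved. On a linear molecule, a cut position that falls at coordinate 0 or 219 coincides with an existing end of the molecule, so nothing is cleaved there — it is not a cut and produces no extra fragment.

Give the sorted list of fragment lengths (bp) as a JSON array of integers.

[1,1,2,4,6,8,9,11,12,12,13,14,15,15,15,16,19,20,26]

Per-enzyme occurrences:
  FykI (TGTCACGT, off=2): starts [12, 38, 169] → cuts [14, 40, 171]
  EstX (AAAGGCC, off=5): starts [73, 119, 185] → cuts [78, 124, 190]
  PtaII (CGCT, off=4): starts [133, 152, 214] → cuts [137, 156, 218]
  XjeII (GGGC, off=3): starts [199] → cuts [202]
  OquIII (TTGCGTCT, off=0): starts [2, 25, 46, 55, 63, 104, 141, 157] → cuts [2, 25, 46, 55, 63, 104, 141, 157]

All cut coordinates (distinct, sorted): [2, 14, 25, 40, 46, 55, 63, 78, 104, 124, 137, 141, 156, 157, 171, 190, 202, 218]

Fragments:
  [0,2): 2 bp
  [2,14): 12 bp
  [14,25): 11 bp
  [25,40): 15 bp
  [40,46): 6 bp
  [46,55): 9 bp
  [55,63): 8 bp
  [63,78): 15 bp
  [78,104): 26 bp
  [104,124): 20 bp
  [124,137): 13 bp
  [137,141): 4 bp
  [141,156): 15 bp
  [156,157): 1 bp
  [157,171): 14 bp
  [171,190): 19 bp
  [190,202): 12 bp
  [202,218): 16 bp
  [218,219): 1 bp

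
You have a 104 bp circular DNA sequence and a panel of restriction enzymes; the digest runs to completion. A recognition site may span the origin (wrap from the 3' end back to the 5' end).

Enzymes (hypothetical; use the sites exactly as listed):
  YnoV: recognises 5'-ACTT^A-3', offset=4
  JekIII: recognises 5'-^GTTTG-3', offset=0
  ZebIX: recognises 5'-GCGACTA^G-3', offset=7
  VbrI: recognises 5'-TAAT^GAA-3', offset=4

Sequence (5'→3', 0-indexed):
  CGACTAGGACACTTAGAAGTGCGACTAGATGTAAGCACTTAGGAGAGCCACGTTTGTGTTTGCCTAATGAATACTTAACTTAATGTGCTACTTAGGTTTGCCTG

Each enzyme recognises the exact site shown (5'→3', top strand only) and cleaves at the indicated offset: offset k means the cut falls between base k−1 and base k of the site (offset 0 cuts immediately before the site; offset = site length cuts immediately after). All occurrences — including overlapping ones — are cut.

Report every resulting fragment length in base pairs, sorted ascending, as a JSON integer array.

Site scan:
  YnoV (ACTTA, off=4): starts [10, 36, 72, 77, 89] → cuts [14, 40, 76, 81, 93]
  JekIII (GTTTG, off=0): starts [51, 57, 95] → cuts [51, 57, 95]
  ZebIX (GCGACTAG, off=7): starts [20, 103] → cuts [6, 27]
  VbrI (TAATGAA, off=4): starts [64] → cuts [68]

All cut coordinates (distinct, sorted): [6, 14, 27, 40, 51, 57, 68, 76, 81, 93, 95]

Fragment lengths:
  6→14: 8 bp
  14→27: 13 bp
  27→40: 13 bp
  40→51: 11 bp
  51→57: 6 bp
  57→68: 11 bp
  68→76: 8 bp
  76→81: 5 bp
  81→93: 12 bp
  93→95: 2 bp
  95→6 (wrap): 104-95+6 = 15 bp

[2,5,6,8,8,11,11,12,13,13,15]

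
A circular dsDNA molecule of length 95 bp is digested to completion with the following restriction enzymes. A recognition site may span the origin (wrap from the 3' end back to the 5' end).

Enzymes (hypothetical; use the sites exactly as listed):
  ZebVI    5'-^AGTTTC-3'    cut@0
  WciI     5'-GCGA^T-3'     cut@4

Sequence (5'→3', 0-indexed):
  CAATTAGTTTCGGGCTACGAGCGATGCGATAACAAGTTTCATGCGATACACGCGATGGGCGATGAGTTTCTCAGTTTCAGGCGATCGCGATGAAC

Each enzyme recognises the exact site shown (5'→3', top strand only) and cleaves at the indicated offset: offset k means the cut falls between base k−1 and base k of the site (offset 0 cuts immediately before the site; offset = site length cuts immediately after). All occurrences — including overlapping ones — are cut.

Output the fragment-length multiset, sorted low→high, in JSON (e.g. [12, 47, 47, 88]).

Per-enzyme occurrences:
  ZebVI AGTTTC/0: at [5, 34, 64, 72] ⇒ [5, 34, 64, 72]
  WciI GCGAT/4: at [20, 25, 42, 51, 58, 80, 86] ⇒ [24, 29, 46, 55, 62, 84, 90]

All cut coordinates (distinct, sorted): [5, 24, 29, 34, 46, 55, 62, 64, 72, 84, 90]

Fragments:
  5→24: 19 bp
  24→29: 5 bp
  29→34: 5 bp
  34→46: 12 bp
  46→55: 9 bp
  55→62: 7 bp
  62→64: 2 bp
  64→72: 8 bp
  72→84: 12 bp
  84→90: 6 bp
  90→5 (wrap): 95-90+5 = 10 bp

[2,5,5,6,7,8,9,10,12,12,19]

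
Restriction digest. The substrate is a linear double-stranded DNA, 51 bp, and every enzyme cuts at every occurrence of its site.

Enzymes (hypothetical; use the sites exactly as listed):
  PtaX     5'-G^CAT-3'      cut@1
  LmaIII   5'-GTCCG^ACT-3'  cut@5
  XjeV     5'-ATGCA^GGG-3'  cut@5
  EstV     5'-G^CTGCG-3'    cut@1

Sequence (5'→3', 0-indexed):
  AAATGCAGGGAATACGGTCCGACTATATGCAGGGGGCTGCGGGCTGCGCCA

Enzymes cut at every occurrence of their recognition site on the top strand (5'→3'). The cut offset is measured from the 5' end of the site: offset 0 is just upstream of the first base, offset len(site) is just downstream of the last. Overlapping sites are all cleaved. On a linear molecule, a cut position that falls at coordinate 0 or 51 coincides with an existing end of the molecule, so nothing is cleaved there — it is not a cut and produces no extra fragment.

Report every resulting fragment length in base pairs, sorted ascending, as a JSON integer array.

Site scan:
  PtaX (GCAT, off=1): no sites
  LmaIII GTCCGACT/5: at [16] ⇒ [21]
  XjeV ATGCAGGG/5: at [2, 26] ⇒ [7, 31]
  EstV GCTGCG/1: at [35, 42] ⇒ [36, 43]

All cut coordinates (distinct, sorted): [7, 21, 31, 36, 43]

Fragment lengths:
  [0,7): 7 bp
  [7,21): 14 bp
  [21,31): 10 bp
  [31,36): 5 bp
  [36,43): 7 bp
  [43,51): 8 bp

[5,7,7,8,10,14]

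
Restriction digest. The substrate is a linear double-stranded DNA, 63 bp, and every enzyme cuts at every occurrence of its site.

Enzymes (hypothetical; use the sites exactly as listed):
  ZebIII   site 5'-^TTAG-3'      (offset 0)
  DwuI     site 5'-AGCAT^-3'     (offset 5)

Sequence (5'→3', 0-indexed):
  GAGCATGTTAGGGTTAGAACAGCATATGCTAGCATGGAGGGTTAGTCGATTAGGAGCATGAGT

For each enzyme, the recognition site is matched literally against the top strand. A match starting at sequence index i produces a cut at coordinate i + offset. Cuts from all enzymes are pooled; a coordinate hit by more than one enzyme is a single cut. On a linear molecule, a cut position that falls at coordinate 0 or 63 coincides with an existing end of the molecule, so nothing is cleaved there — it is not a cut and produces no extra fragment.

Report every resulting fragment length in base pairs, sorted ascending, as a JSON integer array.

Site scan:
  ZebIII TTAG/0: at [7, 13, 41, 49] ⇒ [7, 13, 41, 49]
  DwuI AGCAT/5: at [1, 20, 30, 54] ⇒ [6, 25, 35, 59]

All cut coordinates (distinct, sorted): [6, 7, 13, 25, 35, 41, 49, 59]

Fragment lengths:
  [0,6): 6 bp
  [6,7): 1 bp
  [7,13): 6 bp
  [13,25): 12 bp
  [25,35): 10 bp
  [35,41): 6 bp
  [41,49): 8 bp
  [49,59): 10 bp
  [59,63): 4 bp

[1,4,6,6,6,8,10,10,12]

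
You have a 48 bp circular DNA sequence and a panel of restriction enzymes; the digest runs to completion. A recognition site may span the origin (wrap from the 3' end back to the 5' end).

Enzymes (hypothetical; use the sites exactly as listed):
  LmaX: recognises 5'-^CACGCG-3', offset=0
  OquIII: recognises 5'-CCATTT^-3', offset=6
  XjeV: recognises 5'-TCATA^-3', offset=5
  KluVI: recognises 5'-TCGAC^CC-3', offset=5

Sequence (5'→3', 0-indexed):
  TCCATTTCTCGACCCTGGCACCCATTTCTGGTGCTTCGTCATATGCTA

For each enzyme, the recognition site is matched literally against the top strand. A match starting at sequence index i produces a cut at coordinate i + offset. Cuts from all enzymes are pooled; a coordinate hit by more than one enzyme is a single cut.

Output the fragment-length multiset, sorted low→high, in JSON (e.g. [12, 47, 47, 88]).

Per-enzyme occurrences:
  LmaX (CACGCG, off=0): no sites
  OquIII CCATTT/6: at [1, 21] ⇒ [7, 27]
  XjeV TCATA/5: at [38] ⇒ [43]
  KluVI TCGACCC/5: at [8] ⇒ [13]

Pooled cuts: [7, 13, 27, 43]

Fragment lengths:
  7→13: 6 bp
  13→27: 14 bp
  27→43: 16 bp
  43→7 (wrap): 48-43+7 = 12 bp

[6,12,14,16]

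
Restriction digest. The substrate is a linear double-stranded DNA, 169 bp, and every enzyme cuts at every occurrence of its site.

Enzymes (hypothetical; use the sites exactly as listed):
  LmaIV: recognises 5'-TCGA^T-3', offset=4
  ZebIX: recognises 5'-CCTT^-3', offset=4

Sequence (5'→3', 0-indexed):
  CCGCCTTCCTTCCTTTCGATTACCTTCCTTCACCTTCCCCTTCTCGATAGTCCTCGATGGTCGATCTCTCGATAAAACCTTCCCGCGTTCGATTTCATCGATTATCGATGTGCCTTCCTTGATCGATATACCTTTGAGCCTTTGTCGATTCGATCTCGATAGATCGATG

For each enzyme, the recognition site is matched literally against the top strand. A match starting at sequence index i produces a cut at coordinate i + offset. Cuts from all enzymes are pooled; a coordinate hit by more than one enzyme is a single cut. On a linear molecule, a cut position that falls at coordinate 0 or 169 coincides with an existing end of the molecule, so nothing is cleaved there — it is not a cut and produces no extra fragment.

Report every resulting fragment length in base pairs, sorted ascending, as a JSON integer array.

Per-enzyme occurrences:
  LmaIV (TCGAT, off=4): starts [15, 43, 53, 60, 68, 88, 97, 104, 122, 144, 149, 155, 163] → cuts [19, 47, 57, 64, 72, 92, 101, 108, 126, 148, 153, 159, 167]
  ZebIX (CCTT, off=4): starts [3, 7, 11, 22, 26, 32, 38, 77, 112, 116, 130, 138] → cuts [7, 11, 15, 26, 30, 36, 42, 81, 116, 120, 134, 142]

All cut coordinates (distinct, sorted): [7, 11, 15, 19, 26, 30, 36, 42, 47, 57, 64, 72, 81, 92, 101, 108, 116, 120, 126, 134, 142, 148, 153, 159, 167]

Fragment lengths:
  [0,7): 7 bp
  [7,11): 4 bp
  [11,15): 4 bp
  [15,19): 4 bp
  [19,26): 7 bp
  [26,30): 4 bp
  [30,36): 6 bp
  [36,42): 6 bp
  [42,47): 5 bp
  [47,57): 10 bp
  [57,64): 7 bp
  [64,72): 8 bp
  [72,81): 9 bp
  [81,92): 11 bp
  [92,101): 9 bp
  [101,108): 7 bp
  [108,116): 8 bp
  [116,120): 4 bp
  [120,126): 6 bp
  [126,134): 8 bp
  [134,142): 8 bp
  [142,148): 6 bp
  [148,153): 5 bp
  [153,159): 6 bp
  [159,167): 8 bp
  [167,169): 2 bp

[2,4,4,4,4,4,5,5,6,6,6,6,6,7,7,7,7,8,8,8,8,8,9,9,10,11]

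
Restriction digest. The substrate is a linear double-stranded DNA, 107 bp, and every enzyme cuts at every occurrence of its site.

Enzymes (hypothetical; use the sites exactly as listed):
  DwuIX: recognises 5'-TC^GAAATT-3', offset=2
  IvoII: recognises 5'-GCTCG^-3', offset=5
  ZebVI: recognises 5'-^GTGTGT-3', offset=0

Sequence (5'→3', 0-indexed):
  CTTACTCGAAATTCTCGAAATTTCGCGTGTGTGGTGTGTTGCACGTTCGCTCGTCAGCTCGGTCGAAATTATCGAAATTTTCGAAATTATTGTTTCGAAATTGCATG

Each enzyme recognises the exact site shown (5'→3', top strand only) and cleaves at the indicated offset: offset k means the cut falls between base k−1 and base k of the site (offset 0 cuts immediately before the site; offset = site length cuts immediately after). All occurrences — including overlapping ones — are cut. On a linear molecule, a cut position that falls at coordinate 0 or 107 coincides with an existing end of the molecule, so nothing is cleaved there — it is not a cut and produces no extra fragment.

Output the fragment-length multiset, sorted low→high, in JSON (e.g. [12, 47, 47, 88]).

[3,7,7,8,9,9,9,10,11,14,20]

Per-enzyme occurrences:
  DwuIX (TCGAAATT, off=2): starts [5, 14, 62, 71, 80, 94] → cuts [7, 16, 64, 73, 82, 96]
  IvoII (GCTCG, off=5): starts [48, 56] → cuts [53, 61]
  ZebVI (GTGTGT, off=0): starts [26, 33] → cuts [26, 33]

Pooled cuts: [7, 16, 26, 33, 53, 61, 64, 73, 82, 96]

Fragments:
  [0,7): 7 bp
  [7,16): 9 bp
  [16,26): 10 bp
  [26,33): 7 bp
  [33,53): 20 bp
  [53,61): 8 bp
  [61,64): 3 bp
  [64,73): 9 bp
  [73,82): 9 bp
  [82,96): 14 bp
  [96,107): 11 bp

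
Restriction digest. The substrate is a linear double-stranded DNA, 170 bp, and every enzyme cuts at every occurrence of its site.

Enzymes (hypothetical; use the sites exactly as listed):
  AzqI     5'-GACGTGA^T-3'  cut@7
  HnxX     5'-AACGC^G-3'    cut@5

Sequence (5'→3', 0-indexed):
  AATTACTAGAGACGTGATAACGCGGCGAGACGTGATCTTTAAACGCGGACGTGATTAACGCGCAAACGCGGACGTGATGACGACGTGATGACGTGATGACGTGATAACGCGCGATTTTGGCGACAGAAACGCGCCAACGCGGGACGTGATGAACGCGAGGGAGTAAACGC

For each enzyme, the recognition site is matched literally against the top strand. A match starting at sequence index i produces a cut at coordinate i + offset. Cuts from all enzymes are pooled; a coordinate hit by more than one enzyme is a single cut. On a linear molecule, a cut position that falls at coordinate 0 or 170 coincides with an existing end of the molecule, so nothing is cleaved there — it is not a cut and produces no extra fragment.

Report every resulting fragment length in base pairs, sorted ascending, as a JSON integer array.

Scan for sites:
  AzqI GACGTGAT/7: at [10, 28, 47, 70, 81, 89, 97, 142] ⇒ [17, 35, 54, 77, 88, 96, 104, 149]
  HnxX AACGCG/5: at [18, 41, 56, 64, 105, 127, 135, 151] ⇒ [23, 46, 61, 69, 110, 132, 140, 156]

All cut coordinates (distinct, sorted): [17, 23, 35, 46, 54, 61, 69, 77, 88, 96, 104, 110, 132, 140, 149, 156]

Fragments:
  [0,17): 17 bp
  [17,23): 6 bp
  [23,35): 12 bp
  [35,46): 11 bp
  [46,54): 8 bp
  [54,61): 7 bp
  [61,69): 8 bp
  [69,77): 8 bp
  [77,88): 11 bp
  [88,96): 8 bp
  [96,104): 8 bp
  [104,110): 6 bp
  [110,132): 22 bp
  [132,140): 8 bp
  [140,149): 9 bp
  [149,156): 7 bp
  [156,170): 14 bp

[6,6,7,7,8,8,8,8,8,8,9,11,11,12,14,17,22]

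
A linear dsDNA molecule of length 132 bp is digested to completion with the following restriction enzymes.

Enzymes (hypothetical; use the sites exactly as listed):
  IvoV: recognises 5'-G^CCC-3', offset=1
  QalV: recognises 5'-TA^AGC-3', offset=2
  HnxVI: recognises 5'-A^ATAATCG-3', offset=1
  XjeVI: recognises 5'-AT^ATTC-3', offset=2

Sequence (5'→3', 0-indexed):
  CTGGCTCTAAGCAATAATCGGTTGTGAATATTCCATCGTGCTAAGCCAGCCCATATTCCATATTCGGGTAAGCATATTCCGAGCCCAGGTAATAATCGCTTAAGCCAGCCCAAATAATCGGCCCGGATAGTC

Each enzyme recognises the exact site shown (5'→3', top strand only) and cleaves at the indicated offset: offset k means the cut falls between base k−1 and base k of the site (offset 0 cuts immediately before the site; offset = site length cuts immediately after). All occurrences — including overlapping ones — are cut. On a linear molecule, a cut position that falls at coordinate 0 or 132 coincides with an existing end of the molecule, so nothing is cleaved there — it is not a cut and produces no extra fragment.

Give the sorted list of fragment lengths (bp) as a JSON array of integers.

[4,5,5,5,6,6,7,8,8,8,9,9,11,11,14,16]

Site scan:
  IvoV (GCCC, off=1): starts [48, 82, 107, 120] → cuts [49, 83, 108, 121]
  QalV (TAAGC, off=2): starts [7, 41, 68, 100] → cuts [9, 43, 70, 102]
  HnxVI (AATAATCG, off=1): starts [12, 90, 112] → cuts [13, 91, 113]
  XjeVI (ATATTC, off=2): starts [27, 52, 59, 73] → cuts [29, 54, 61, 75]

Pooled cuts: [9, 13, 29, 43, 49, 54, 61, 70, 75, 83, 91, 102, 108, 113, 121]

Fragment lengths:
  [0,9): 9 bp
  [9,13): 4 bp
  [13,29): 16 bp
  [29,43): 14 bp
  [43,49): 6 bp
  [49,54): 5 bp
  [54,61): 7 bp
  [61,70): 9 bp
  [70,75): 5 bp
  [75,83): 8 bp
  [83,91): 8 bp
  [91,102): 11 bp
  [102,108): 6 bp
  [108,113): 5 bp
  [113,121): 8 bp
  [121,132): 11 bp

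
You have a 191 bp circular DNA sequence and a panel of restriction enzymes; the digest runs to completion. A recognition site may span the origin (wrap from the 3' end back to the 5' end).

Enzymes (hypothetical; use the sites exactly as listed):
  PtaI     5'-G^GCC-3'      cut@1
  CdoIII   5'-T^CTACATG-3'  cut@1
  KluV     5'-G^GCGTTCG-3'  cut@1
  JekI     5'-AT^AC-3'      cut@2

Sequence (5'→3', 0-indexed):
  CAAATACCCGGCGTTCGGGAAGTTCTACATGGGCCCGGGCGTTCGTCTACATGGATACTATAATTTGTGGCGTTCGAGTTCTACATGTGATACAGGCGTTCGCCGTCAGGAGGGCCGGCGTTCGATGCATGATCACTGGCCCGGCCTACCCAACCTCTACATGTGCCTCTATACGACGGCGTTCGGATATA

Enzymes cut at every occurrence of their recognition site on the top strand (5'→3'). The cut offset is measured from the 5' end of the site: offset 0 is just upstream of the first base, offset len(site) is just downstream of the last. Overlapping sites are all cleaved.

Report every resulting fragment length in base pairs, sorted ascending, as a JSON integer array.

Scan for sites:
  PtaI (GGCC, off=1): starts [31, 112, 137, 142] → cuts [32, 113, 138, 143]
  CdoIII (TCTACATG, off=1): starts [23, 45, 79, 155] → cuts [24, 46, 80, 156]
  KluV (GGCGTTCG, off=1): starts [9, 37, 68, 94, 116, 177] → cuts [10, 38, 69, 95, 117, 178]
  JekI (ATAC, off=2): starts [3, 54, 89, 170, 188] → cuts [5, 56, 91, 172, 190]

Pooled cuts: [5, 10, 24, 32, 38, 46, 56, 69, 80, 91, 95, 113, 117, 138, 143, 156, 172, 178, 190]

Fragments:
  5→10: 5 bp
  10→24: 14 bp
  24→32: 8 bp
  32→38: 6 bp
  38→46: 8 bp
  46→56: 10 bp
  56→69: 13 bp
  69→80: 11 bp
  80→91: 11 bp
  91→95: 4 bp
  95→113: 18 bp
  113→117: 4 bp
  117→138: 21 bp
  138→143: 5 bp
  143→156: 13 bp
  156→172: 16 bp
  172→178: 6 bp
  178→190: 12 bp
  190→5 (wrap): 191-190+5 = 6 bp

[4,4,5,5,6,6,6,8,8,10,11,11,12,13,13,14,16,18,21]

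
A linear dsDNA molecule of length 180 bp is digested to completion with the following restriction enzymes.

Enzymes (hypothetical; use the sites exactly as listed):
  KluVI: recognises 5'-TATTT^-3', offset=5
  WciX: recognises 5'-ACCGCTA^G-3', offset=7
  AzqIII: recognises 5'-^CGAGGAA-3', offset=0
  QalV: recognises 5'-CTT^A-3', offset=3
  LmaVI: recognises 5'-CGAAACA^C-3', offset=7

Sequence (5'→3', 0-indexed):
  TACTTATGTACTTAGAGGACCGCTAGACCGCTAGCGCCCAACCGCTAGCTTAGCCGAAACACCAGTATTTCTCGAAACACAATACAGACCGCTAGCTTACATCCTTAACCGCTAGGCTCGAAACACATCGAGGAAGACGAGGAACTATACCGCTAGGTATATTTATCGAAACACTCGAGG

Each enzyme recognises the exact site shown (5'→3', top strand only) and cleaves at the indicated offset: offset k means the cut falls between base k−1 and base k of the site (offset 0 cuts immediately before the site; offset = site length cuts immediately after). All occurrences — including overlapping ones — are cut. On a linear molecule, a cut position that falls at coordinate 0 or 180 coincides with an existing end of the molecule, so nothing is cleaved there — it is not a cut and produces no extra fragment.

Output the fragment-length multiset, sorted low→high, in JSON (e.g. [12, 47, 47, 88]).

Per-enzyme occurrences:
  KluVI TATTT/5: at [65, 159] ⇒ [70, 164]
  WciX ACCGCTAG/7: at [18, 26, 40, 87, 107, 148] ⇒ [25, 33, 47, 94, 114, 155]
  AzqIII CGAGGAA/0: at [128, 137] ⇒ [128, 137]
  QalV CTTA/3: at [2, 10, 48, 95, 103] ⇒ [5, 13, 51, 98, 106]
  LmaVI CGAAACAC/7: at [54, 72, 118, 166] ⇒ [61, 79, 125, 173]

All cut coordinates (distinct, sorted): [5, 13, 25, 33, 47, 51, 61, 70, 79, 94, 98, 106, 114, 125, 128, 137, 155, 164, 173]

Fragments:
  [0,5): 5 bp
  [5,13): 8 bp
  [13,25): 12 bp
  [25,33): 8 bp
  [33,47): 14 bp
  [47,51): 4 bp
  [51,61): 10 bp
  [61,70): 9 bp
  [70,79): 9 bp
  [79,94): 15 bp
  [94,98): 4 bp
  [98,106): 8 bp
  [106,114): 8 bp
  [114,125): 11 bp
  [125,128): 3 bp
  [128,137): 9 bp
  [137,155): 18 bp
  [155,164): 9 bp
  [164,173): 9 bp
  [173,180): 7 bp

[3,4,4,5,7,8,8,8,8,9,9,9,9,9,10,11,12,14,15,18]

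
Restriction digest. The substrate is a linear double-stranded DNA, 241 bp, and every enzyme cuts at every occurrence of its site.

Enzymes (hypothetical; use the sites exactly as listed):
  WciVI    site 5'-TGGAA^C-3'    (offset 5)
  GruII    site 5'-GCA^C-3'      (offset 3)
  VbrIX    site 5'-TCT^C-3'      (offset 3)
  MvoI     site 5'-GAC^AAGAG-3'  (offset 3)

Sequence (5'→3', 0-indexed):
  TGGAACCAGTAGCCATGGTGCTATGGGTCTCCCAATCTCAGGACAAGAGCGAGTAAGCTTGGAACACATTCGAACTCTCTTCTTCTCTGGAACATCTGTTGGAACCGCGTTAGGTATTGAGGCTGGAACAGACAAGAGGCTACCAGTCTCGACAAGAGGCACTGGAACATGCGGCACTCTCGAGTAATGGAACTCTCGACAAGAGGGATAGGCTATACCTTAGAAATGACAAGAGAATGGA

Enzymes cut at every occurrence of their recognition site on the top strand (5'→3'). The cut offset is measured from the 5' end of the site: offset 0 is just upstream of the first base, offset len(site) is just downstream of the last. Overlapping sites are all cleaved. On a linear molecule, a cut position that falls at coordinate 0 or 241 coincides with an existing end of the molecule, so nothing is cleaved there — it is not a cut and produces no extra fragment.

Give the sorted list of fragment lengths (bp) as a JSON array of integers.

Per-enzyme occurrences:
  WciVI TGGAAC/5: at [0, 59, 87, 99, 123, 162, 187] ⇒ [5, 64, 92, 104, 128, 167, 192]
  GruII GCAC/3: at [158, 173] ⇒ [161, 176]
  VbrIX TCTC/3: at [27, 35, 75, 83, 146, 177, 193] ⇒ [30, 38, 78, 86, 149, 180, 196]
  MvoI GACAAGAG/3: at [41, 130, 150, 197, 227] ⇒ [44, 133, 153, 200, 230]

Pooled cuts: [5, 30, 38, 44, 64, 78, 86, 92, 104, 128, 133, 149, 153, 161, 167, 176, 180, 192, 196, 200, 230]

Fragments:
  [0,5): 5 bp
  [5,30): 25 bp
  [30,38): 8 bp
  [38,44): 6 bp
  [44,64): 20 bp
  [64,78): 14 bp
  [78,86): 8 bp
  [86,92): 6 bp
  [92,104): 12 bp
  [104,128): 24 bp
  [128,133): 5 bp
  [133,149): 16 bp
  [149,153): 4 bp
  [153,161): 8 bp
  [161,167): 6 bp
  [167,176): 9 bp
  [176,180): 4 bp
  [180,192): 12 bp
  [192,196): 4 bp
  [196,200): 4 bp
  [200,230): 30 bp
  [230,241): 11 bp

[4,4,4,4,5,5,6,6,6,8,8,8,9,11,12,12,14,16,20,24,25,30]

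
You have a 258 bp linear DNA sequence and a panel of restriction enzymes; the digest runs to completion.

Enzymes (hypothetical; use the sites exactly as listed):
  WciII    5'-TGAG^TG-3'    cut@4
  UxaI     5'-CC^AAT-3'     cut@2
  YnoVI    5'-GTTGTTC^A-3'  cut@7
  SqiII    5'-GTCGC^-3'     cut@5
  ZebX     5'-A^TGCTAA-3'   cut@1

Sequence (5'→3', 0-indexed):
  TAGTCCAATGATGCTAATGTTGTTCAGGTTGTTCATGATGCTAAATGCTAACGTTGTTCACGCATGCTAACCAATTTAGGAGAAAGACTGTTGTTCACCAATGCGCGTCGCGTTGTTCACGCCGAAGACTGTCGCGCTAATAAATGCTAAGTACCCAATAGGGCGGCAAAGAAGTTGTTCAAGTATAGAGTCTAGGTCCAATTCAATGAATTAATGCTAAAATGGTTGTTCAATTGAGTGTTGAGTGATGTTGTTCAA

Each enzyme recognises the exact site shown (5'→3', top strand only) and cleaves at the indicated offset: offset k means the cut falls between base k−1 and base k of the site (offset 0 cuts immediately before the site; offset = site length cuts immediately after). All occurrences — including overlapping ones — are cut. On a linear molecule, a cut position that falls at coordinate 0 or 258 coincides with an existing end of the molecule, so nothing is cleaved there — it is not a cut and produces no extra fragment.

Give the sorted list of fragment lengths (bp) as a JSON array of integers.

[2,3,4,5,5,6,7,7,7,7,8,9,9,11,12,12,14,14,15,17,17,19,24,24]

Per-enzyme occurrences:
  WciII TGAGTG/4: at [234, 241] ⇒ [238, 245]
  UxaI CCAAT/2: at [4, 70, 97, 154, 197] ⇒ [6, 72, 99, 156, 199]
  YnoVI GTTGTTCA/7: at [18, 27, 52, 89, 111, 173, 224, 249] ⇒ [25, 34, 59, 96, 118, 180, 231, 256]
  SqiII GTCGC/5: at [106, 130] ⇒ [111, 135]
  ZebX ATGCTAA/1: at [10, 37, 44, 63, 143, 213] ⇒ [11, 38, 45, 64, 144, 214]

Pooled cuts: [6, 11, 25, 34, 38, 45, 59, 64, 72, 96, 99, 111, 118, 135, 144, 156, 180, 199, 214, 231, 238, 245, 256]

Fragments:
  [0,6): 6 bp
  [6,11): 5 bp
  [11,25): 14 bp
  [25,34): 9 bp
  [34,38): 4 bp
  [38,45): 7 bp
  [45,59): 14 bp
  [59,64): 5 bp
  [64,72): 8 bp
  [72,96): 24 bp
  [96,99): 3 bp
  [99,111): 12 bp
  [111,118): 7 bp
  [118,135): 17 bp
  [135,144): 9 bp
  [144,156): 12 bp
  [156,180): 24 bp
  [180,199): 19 bp
  [199,214): 15 bp
  [214,231): 17 bp
  [231,238): 7 bp
  [238,245): 7 bp
  [245,256): 11 bp
  [256,258): 2 bp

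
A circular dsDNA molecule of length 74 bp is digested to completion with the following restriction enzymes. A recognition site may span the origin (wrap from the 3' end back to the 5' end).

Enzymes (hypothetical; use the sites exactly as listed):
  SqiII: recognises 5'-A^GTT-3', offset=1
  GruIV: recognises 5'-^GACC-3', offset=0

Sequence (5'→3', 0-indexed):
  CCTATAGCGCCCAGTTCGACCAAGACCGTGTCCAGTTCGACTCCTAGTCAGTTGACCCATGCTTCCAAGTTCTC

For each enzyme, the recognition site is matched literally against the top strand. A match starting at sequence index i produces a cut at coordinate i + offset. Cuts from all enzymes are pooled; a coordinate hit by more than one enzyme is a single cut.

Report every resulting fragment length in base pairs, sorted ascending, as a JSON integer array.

Site scan:
  SqiII (AGTT, off=1): starts [12, 33, 49, 67] → cuts [13, 34, 50, 68]
  GruIV (GACC, off=0): starts [17, 23, 53] → cuts [17, 23, 53]

All cut coordinates (distinct, sorted): [13, 17, 23, 34, 50, 53, 68]

Fragment lengths:
  13→17: 4 bp
  17→23: 6 bp
  23→34: 11 bp
  34→50: 16 bp
  50→53: 3 bp
  53→68: 15 bp
  68→13 (wrap): 74-68+13 = 19 bp

[3,4,6,11,15,16,19]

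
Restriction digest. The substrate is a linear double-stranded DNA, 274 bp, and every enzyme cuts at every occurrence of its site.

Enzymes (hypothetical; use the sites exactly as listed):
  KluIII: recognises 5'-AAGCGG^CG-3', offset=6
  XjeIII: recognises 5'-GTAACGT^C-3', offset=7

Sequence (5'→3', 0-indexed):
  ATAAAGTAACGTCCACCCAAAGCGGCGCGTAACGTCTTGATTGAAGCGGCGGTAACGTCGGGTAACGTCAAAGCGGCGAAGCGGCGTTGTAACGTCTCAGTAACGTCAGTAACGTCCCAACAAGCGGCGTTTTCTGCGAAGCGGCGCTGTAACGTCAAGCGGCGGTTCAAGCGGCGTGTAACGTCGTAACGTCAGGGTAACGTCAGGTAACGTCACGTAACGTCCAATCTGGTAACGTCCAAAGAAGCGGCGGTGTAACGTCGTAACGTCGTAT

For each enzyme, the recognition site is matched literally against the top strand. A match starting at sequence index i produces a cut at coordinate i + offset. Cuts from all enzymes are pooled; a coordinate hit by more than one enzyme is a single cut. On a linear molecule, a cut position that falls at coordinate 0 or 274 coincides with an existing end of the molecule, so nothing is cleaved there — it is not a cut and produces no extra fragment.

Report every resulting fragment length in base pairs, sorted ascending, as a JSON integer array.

Scan for sites:
  KluIII (AAGCGGCG, off=6): starts [19, 43, 70, 78, 121, 138, 156, 168, 244] → cuts [25, 49, 76, 84, 127, 144, 162, 174, 250]
  XjeIII (GTAACGTC, off=7): starts [5, 28, 51, 61, 88, 99, 108, 148, 177, 185, 196, 206, 216, 231, 254, 262] → cuts [12, 35, 58, 68, 95, 106, 115, 155, 184, 192, 203, 213, 223, 238, 261, 269]

All cut coordinates (distinct, sorted): [12, 25, 35, 49, 58, 68, 76, 84, 95, 106, 115, 127, 144, 155, 162, 174, 184, 192, 203, 213, 223, 238, 250, 261, 269]

Fragments:
  [0,12): 12 bp
  [12,25): 13 bp
  [25,35): 10 bp
  [35,49): 14 bp
  [49,58): 9 bp
  [58,68): 10 bp
  [68,76): 8 bp
  [76,84): 8 bp
  [84,95): 11 bp
  [95,106): 11 bp
  [106,115): 9 bp
  [115,127): 12 bp
  [127,144): 17 bp
  [144,155): 11 bp
  [155,162): 7 bp
  [162,174): 12 bp
  [174,184): 10 bp
  [184,192): 8 bp
  [192,203): 11 bp
  [203,213): 10 bp
  [213,223): 10 bp
  [223,238): 15 bp
  [238,250): 12 bp
  [250,261): 11 bp
  [261,269): 8 bp
  [269,274): 5 bp

[5,7,8,8,8,8,9,9,10,10,10,10,10,11,11,11,11,11,12,12,12,12,13,14,15,17]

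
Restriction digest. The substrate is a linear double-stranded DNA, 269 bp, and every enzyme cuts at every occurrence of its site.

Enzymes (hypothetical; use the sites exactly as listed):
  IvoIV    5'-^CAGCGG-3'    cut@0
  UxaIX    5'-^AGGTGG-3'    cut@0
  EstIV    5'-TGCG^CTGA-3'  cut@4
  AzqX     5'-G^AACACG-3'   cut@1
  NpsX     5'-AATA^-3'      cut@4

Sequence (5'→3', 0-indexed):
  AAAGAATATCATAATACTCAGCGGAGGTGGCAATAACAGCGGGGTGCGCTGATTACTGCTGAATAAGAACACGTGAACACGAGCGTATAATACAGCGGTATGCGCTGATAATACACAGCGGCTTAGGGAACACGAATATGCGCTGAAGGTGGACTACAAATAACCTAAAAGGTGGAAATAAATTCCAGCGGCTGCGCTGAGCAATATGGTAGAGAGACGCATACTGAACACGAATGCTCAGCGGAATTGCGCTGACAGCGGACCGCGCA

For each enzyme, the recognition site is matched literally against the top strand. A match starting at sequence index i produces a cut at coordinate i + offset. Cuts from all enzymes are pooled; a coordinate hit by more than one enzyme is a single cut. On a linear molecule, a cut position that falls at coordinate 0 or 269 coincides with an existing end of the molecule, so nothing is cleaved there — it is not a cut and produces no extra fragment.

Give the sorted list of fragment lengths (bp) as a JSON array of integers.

[1,2,2,2,4,4,4,5,6,7,8,8,8,9,10,10,11,11,11,12,12,12,13,13,14,16,17,17,20]

Scan for sites:
  IvoIV (CAGCGG, off=0): starts [18, 36, 92, 115, 185, 238, 255] → cuts [18, 36, 92, 115, 185, 238, 255]
  UxaIX (AGGTGG, off=0): starts [24, 146, 169] → cuts [24, 146, 169]
  EstIV (TGCGCTGA, off=4): starts [44, 100, 138, 192, 247] → cuts [48, 104, 142, 196, 251]
  AzqX (GAACACG, off=1): starts [66, 74, 127, 225] → cuts [67, 75, 128, 226]
  NpsX (AATA, off=4): starts [4, 12, 31, 61, 88, 109, 134, 158, 176, 202] → cuts [8, 16, 35, 65, 92, 113, 138, 162, 180, 206]

All cut coordinates (distinct, sorted): [8, 16, 18, 24, 35, 36, 48, 65, 67, 75, 92, 104, 113, 115, 128, 138, 142, 146, 162, 169, 180, 185, 196, 206, 226, 238, 251, 255]

Fragments:
  [0,8): 8 bp
  [8,16): 8 bp
  [16,18): 2 bp
  [18,24): 6 bp
  [24,35): 11 bp
  [35,36): 1 bp
  [36,48): 12 bp
  [48,65): 17 bp
  [65,67): 2 bp
  [67,75): 8 bp
  [75,92): 17 bp
  [92,104): 12 bp
  [104,113): 9 bp
  [113,115): 2 bp
  [115,128): 13 bp
  [128,138): 10 bp
  [138,142): 4 bp
  [142,146): 4 bp
  [146,162): 16 bp
  [162,169): 7 bp
  [169,180): 11 bp
  [180,185): 5 bp
  [185,196): 11 bp
  [196,206): 10 bp
  [206,226): 20 bp
  [226,238): 12 bp
  [238,251): 13 bp
  [251,255): 4 bp
  [255,269): 14 bp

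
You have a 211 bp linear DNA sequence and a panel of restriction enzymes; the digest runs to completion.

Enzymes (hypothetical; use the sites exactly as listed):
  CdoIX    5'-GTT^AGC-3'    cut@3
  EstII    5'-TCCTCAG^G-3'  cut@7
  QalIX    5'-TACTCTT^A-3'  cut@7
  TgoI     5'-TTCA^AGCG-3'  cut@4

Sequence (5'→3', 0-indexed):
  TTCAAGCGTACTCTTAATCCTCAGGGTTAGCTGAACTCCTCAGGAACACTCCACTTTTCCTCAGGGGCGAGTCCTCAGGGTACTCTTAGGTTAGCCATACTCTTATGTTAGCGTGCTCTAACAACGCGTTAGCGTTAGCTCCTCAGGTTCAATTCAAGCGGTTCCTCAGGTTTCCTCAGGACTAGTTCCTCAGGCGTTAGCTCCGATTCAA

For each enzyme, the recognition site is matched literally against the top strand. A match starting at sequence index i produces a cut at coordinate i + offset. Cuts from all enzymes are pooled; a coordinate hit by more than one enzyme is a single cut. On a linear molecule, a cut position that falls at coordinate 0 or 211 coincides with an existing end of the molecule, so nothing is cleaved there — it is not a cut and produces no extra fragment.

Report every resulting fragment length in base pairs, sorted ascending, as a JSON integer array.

[4,4,5,5,5,6,9,9,10,10,10,11,12,13,13,14,14,15,21,21]

Site scan:
  CdoIX (GTTAGC, off=3): starts [25, 89, 106, 127, 133, 195] → cuts [28, 92, 109, 130, 136, 198]
  EstII (TCCTCAGG, off=7): starts [17, 36, 57, 71, 139, 162, 172, 186] → cuts [24, 43, 64, 78, 146, 169, 179, 193]
  QalIX (TACTCTTA, off=7): starts [8, 80, 97] → cuts [15, 87, 104]
  TgoI (TTCAAGCG, off=4): starts [0, 152] → cuts [4, 156]

Pooled cuts: [4, 15, 24, 28, 43, 64, 78, 87, 92, 104, 109, 130, 136, 146, 156, 169, 179, 193, 198]

Fragment lengths:
  [0,4): 4 bp
  [4,15): 11 bp
  [15,24): 9 bp
  [24,28): 4 bp
  [28,43): 15 bp
  [43,64): 21 bp
  [64,78): 14 bp
  [78,87): 9 bp
  [87,92): 5 bp
  [92,104): 12 bp
  [104,109): 5 bp
  [109,130): 21 bp
  [130,136): 6 bp
  [136,146): 10 bp
  [146,156): 10 bp
  [156,169): 13 bp
  [169,179): 10 bp
  [179,193): 14 bp
  [193,198): 5 bp
  [198,211): 13 bp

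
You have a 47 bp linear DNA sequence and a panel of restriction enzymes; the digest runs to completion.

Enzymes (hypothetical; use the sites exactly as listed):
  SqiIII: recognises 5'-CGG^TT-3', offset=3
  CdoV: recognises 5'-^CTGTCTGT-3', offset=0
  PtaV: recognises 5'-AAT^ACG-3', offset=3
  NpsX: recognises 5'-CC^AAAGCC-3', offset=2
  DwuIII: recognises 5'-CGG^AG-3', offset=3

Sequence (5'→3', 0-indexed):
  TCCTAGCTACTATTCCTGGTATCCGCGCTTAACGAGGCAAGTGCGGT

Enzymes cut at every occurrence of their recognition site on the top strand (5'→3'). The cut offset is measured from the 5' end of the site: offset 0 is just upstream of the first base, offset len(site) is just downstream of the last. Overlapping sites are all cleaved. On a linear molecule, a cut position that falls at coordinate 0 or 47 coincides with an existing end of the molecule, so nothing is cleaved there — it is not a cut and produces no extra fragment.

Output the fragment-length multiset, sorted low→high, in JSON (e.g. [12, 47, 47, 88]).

Scan for sites:
  SqiIII (CGGTT, off=3): no sites
  CdoV (CTGTCTGT, off=0): no sites
  PtaV (AATACG, off=3): no sites
  NpsX (CCAAAGCC, off=2): no sites
  DwuIII (CGGAG, off=3): no sites

Pooled cuts: ∅

Fragments:
  no cuts → one linear fragment of 47 bp

[47]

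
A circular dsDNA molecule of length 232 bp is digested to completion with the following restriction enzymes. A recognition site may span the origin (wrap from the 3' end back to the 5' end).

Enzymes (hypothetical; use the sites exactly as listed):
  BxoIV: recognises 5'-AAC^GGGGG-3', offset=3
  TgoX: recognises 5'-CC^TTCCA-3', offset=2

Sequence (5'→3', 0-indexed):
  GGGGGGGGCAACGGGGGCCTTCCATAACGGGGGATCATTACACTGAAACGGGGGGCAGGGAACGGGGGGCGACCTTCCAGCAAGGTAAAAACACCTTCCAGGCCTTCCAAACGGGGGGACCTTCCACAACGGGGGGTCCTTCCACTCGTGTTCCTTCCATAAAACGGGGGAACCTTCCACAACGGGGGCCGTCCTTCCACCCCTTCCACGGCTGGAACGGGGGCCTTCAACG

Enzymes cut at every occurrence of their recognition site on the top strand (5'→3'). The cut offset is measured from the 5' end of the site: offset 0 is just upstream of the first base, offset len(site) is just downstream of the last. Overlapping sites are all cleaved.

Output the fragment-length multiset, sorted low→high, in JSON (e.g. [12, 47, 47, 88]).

Scan for sites:
  BxoIV AACGGGGG/3: at [9, 25, 46, 60, 109, 127, 162, 180, 215, 228] ⇒ [12, 28, 49, 63, 112, 130, 165, 183, 218, 231]
  TgoX CCTTCCA/2: at [17, 72, 93, 102, 119, 137, 152, 172, 192, 201] ⇒ [19, 74, 95, 104, 121, 139, 154, 174, 194, 203]

All cut coordinates (distinct, sorted): [12, 19, 28, 49, 63, 74, 95, 104, 112, 121, 130, 139, 154, 165, 174, 183, 194, 203, 218, 231]

Fragments:
  12→19: 7 bp
  19→28: 9 bp
  28→49: 21 bp
  49→63: 14 bp
  63→74: 11 bp
  74→95: 21 bp
  95→104: 9 bp
  104→112: 8 bp
  112→121: 9 bp
  121→130: 9 bp
  130→139: 9 bp
  139→154: 15 bp
  154→165: 11 bp
  165→174: 9 bp
  174→183: 9 bp
  183→194: 11 bp
  194→203: 9 bp
  203→218: 15 bp
  218→231: 13 bp
  231→12 (wrap): 232-231+12 = 13 bp

[7,8,9,9,9,9,9,9,9,9,11,11,11,13,13,14,15,15,21,21]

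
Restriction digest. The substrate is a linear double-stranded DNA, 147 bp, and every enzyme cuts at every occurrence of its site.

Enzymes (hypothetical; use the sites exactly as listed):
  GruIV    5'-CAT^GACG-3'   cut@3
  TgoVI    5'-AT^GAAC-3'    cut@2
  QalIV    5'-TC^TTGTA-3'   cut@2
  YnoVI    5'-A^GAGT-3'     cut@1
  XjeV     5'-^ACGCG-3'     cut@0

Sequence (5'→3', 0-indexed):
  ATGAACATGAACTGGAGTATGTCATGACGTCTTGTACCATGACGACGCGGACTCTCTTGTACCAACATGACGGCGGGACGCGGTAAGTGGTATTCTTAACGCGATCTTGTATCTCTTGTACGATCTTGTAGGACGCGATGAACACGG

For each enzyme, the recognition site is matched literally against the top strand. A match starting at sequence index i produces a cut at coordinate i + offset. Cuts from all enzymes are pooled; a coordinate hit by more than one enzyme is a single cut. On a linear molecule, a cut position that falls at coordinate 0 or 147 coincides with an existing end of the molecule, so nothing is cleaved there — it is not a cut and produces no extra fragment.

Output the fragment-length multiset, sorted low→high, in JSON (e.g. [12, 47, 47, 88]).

Scan for sites:
  GruIV (CATGACG, off=3): starts [22, 37, 65] → cuts [25, 40, 68]
  TgoVI (ATGAAC, off=2): starts [0, 6, 137] → cuts [2, 8, 139]
  QalIV (TCTTGTA, off=2): starts [29, 54, 104, 113, 123] → cuts [31, 56, 106, 115, 125]
  YnoVI (AGAGT, off=1): no sites
  XjeV (ACGCG, off=0): starts [44, 77, 98, 132] → cuts [44, 77, 98, 132]

All cut coordinates (distinct, sorted): [2, 8, 25, 31, 40, 44, 56, 68, 77, 98, 106, 115, 125, 132, 139]

Fragment lengths:
  [0,2): 2 bp
  [2,8): 6 bp
  [8,25): 17 bp
  [25,31): 6 bp
  [31,40): 9 bp
  [40,44): 4 bp
  [44,56): 12 bp
  [56,68): 12 bp
  [68,77): 9 bp
  [77,98): 21 bp
  [98,106): 8 bp
  [106,115): 9 bp
  [115,125): 10 bp
  [125,132): 7 bp
  [132,139): 7 bp
  [139,147): 8 bp

[2,4,6,6,7,7,8,8,9,9,9,10,12,12,17,21]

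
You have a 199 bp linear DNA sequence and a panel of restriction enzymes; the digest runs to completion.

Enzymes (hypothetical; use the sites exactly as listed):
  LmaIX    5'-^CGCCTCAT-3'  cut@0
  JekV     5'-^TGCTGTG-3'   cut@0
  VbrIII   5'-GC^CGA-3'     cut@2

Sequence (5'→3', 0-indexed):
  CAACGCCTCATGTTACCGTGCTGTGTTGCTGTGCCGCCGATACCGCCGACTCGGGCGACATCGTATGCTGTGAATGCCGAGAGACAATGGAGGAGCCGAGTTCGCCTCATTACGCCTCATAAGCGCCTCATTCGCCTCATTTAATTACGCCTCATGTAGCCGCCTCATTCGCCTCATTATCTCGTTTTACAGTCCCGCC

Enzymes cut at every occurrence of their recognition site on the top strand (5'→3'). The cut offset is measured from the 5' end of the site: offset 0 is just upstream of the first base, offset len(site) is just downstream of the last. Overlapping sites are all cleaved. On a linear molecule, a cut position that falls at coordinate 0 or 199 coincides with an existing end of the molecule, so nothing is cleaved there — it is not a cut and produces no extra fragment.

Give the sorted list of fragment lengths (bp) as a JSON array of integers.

[3,6,8,9,9,9,10,11,11,12,13,15,15,19,19,30]

Scan for sites:
  LmaIX CGCCTCAT/0: at [3, 102, 112, 123, 132, 147, 160, 169] ⇒ [3, 102, 112, 123, 132, 147, 160, 169]
  JekV TGCTGTG/0: at [18, 26, 65] ⇒ [18, 26, 65]
  VbrIII GCCGA/2: at [35, 44, 75, 94] ⇒ [37, 46, 77, 96]

All cut coordinates (distinct, sorted): [3, 18, 26, 37, 46, 65, 77, 96, 102, 112, 123, 132, 147, 160, 169]

Fragments:
  [0,3): 3 bp
  [3,18): 15 bp
  [18,26): 8 bp
  [26,37): 11 bp
  [37,46): 9 bp
  [46,65): 19 bp
  [65,77): 12 bp
  [77,96): 19 bp
  [96,102): 6 bp
  [102,112): 10 bp
  [112,123): 11 bp
  [123,132): 9 bp
  [132,147): 15 bp
  [147,160): 13 bp
  [160,169): 9 bp
  [169,199): 30 bp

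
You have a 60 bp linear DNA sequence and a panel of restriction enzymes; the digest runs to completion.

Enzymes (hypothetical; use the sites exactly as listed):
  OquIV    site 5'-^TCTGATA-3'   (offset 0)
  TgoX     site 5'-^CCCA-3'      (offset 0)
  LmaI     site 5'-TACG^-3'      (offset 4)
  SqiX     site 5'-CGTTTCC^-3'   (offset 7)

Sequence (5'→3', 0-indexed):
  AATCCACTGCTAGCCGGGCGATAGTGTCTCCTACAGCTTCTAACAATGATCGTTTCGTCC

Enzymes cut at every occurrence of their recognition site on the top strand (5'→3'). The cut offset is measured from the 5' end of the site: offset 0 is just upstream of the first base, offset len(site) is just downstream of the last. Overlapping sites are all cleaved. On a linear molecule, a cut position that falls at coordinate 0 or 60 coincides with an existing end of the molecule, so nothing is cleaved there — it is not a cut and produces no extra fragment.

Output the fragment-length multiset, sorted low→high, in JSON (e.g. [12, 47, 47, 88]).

[60]

Site scan:
  OquIV (TCTGATA, off=0): no sites
  TgoX (CCCA, off=0): no sites
  LmaI (TACG, off=4): no sites
  SqiX (CGTTTCC, off=7): no sites

Pooled cuts: ∅

Fragments:
  no cuts → one linear fragment of 60 bp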